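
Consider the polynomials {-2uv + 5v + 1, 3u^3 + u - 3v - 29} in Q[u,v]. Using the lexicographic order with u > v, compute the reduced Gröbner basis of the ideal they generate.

G = {u - 4v^3 + 163/6v^2 + 229/6v + 5, v^4 - 163/24v^3 - 229/24v^2 - 15/8v - 1/8}

f_1 = -2uv + 5v + 1, LT = uv.
f_2 = 3u^3 + u - 3v - 29, LT = u^3.

S(f_1,f_2): lcm = u^3v. S = -5/2u^2v - 1/2u^2 - 1/3uv + v^2 + 29/3v.
  leading term u^2v: subtract (5/4u)·f_1 from -5/2u^2v - 1/2u^2 - 1/3uv + v^2 + 29/3v → -1/2u^2 - 79/12uv - 5/4u + v^2 + 29/3v
  leading term u^2: no divisor's leading term divides it; move -1/2u^2 to the remainder.
  leading term uv: subtract (79/24)·f_1 from -79/12uv - 5/4u + v^2 + 29/3v → -5/4u + v^2 - 163/24v - 79/24
  leading term u: no divisor's leading term divides it; move -5/4u to the remainder.
  leading term v^2: no divisor's leading term divides it; move v^2 to the remainder.
  leading term v: no divisor's leading term divides it; move -163/24v to the remainder.
  leading term 1: no divisor's leading term divides it; move -79/24 to the remainder.
  remainder -1/2u^2 - 5/4u + v^2 - 163/24v - 79/24 ≠ 0; add g_3 = -1/2u^2 - 5/4u + v^2 - 163/24v - 79/24 to the basis.

S(f_1,g_3): lcm = u^2v. S = -5uv - 1/2u + 2v^3 - 163/12v^2 - 79/12v.
  leading term uv: subtract (5/2)·f_1 from -5uv - 1/2u + 2v^3 - 163/12v^2 - 79/12v → -1/2u + 2v^3 - 163/12v^2 - 229/12v - 5/2
  leading term u: no divisor's leading term divides it; move -1/2u to the remainder.
  leading term v^3: no divisor's leading term divides it; move 2v^3 to the remainder.
  leading term v^2: no divisor's leading term divides it; move -163/12v^2 to the remainder.
  leading term v: no divisor's leading term divides it; move -229/12v to the remainder.
  leading term 1: no divisor's leading term divides it; move -5/2 to the remainder.
  remainder -1/2u + 2v^3 - 163/12v^2 - 229/12v - 5/2 ≠ 0; add g_4 = -1/2u + 2v^3 - 163/12v^2 - 229/12v - 5/2 to the basis.

S(f_1,g_4): lcm = uv. S = 4v^4 - 163/6v^3 - 229/6v^2 - 15/2v - 1/2.
  leading term v^4: no divisor's leading term divides it; move 4v^4 to the remainder.
  leading term v^3: no divisor's leading term divides it; move -163/6v^3 to the remainder.
  leading term v^2: no divisor's leading term divides it; move -229/6v^2 to the remainder.
  leading term v: no divisor's leading term divides it; move -15/2v to the remainder.
  leading term 1: no divisor's leading term divides it; move -1/2 to the remainder.
  remainder 4v^4 - 163/6v^3 - 229/6v^2 - 15/2v - 1/2 ≠ 0; add g_5 = 4v^4 - 163/6v^3 - 229/6v^2 - 15/2v - 1/2 to the basis.

The other S-polynomials (S(f_2,g_3), S(f_2,g_4), S(g_3,g_4), S(f_1,g_5), S(f_2,g_5), S(g_3,g_5), S(g_4,g_5)) all reduce to 0 modulo the current basis, so we have a Gröbner basis.
Inter-reduce: drop elements whose leading term is divisible by another's, tail-reduce, and make monic.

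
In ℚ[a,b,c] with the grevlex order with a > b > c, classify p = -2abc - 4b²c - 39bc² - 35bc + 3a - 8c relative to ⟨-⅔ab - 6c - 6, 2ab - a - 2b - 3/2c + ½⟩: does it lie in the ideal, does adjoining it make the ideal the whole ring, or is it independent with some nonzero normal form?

-2abc - 4b²c - 39bc² - 35bc + 3a - 8c is independent of I; its normal form modulo I is -6b - 133/2c - 105/2.

First compute the reduced Gröbner basis of I by Buchberger's algorithm.
f_1 = -⅔ab - 6c - 6, LT = ab.
f_2 = 2ab - a - 2b - 3/2c + ½, LT = ab.

S(f_1,f_2): lcm = ab. S = ½a + b + 39/4c + 35/4.
  leading term a: no divisor's leading term divides it; move ½a to the remainder.
  leading term b: no divisor's leading term divides it; move b to the remainder.
  leading term c: no divisor's leading term divides it; move 39/4c to the remainder.
  leading term 1: no divisor's leading term divides it; move 35/4 to the remainder.
  remainder ½a + b + 39/4c + 35/4 ≠ 0; add h_3 = ½a + b + 39/4c + 35/4 to the basis.

S(f_1,h_3): lcm = ab. S = -2b² - 39/2bc - 35/2b + 9c + 9.
  leading term b²: no divisor's leading term divides it; move -2b² to the remainder.
  leading term bc: no divisor's leading term divides it; move -39/2bc to the remainder.
  leading term b: no divisor's leading term divides it; move -35/2b to the remainder.
  leading term c: no divisor's leading term divides it; move 9c to the remainder.
  leading term 1: no divisor's leading term divides it; move 9 to the remainder.
  remainder -2b² - 39/2bc - 35/2b + 9c + 9 ≠ 0; add h_4 = -2b² - 39/2bc - 35/2b + 9c + 9 to the basis.

The other S-polynomials (S(f_2,h_3), S(f_1,h_4), S(f_2,h_4), S(h_3,h_4)) all reduce to 0 modulo the current basis, so we have a Gröbner basis.
Inter-reduce: drop elements whose leading term is divisible by another's, tail-reduce, and make monic.
Reduced Gröbner basis: {b² + 39/4bc + 35/4b - 9/2c - 9/2, a + 2b + 39/2c + 35/2}.
Label its elements g_1 = b² + 39/4bc + 35/4b - 9/2c - 9/2, g_2 = a + 2b + 39/2c + 35/2.

Reduce p = -2abc - 4b²c - 39bc² - 35bc + 3a - 8c modulo G:
  leading term abc: subtract (-2bc)·g_2 from -2abc - 4b²c - 39bc² - 35bc + 3a - 8c → 3a - 8c
  leading term a: subtract (3)·g_2 from 3a - 8c → -6b - 133/2c - 105/2
  leading term b: no divisor's leading term divides it; move -6b to the remainder.
  leading term c: no divisor's leading term divides it; move -133/2c to the remainder.
  leading term 1: no divisor's leading term divides it; move -105/2 to the remainder.
  normal form = -6b - 133/2c - 105/2.
The normal form is nonzero, so p ∉ I. Since p minus its normal form lies in I, I + (p) = I + (r) where r = -6b - 133/2c - 105/2; decide whether this ideal is the whole ring.
Run Buchberger on G together with r (pairs among the g_i already reduce to 0 since G is a Gröbner basis):
g_1 = b² + 39/4bc + 35/4b - 9/2c - 9/2, LT = b².
g_2 = a + 2b + 39/2c + 35/2, LT = a.
r = -6b - 133/2c - 105/2, LT = b.

S(g_1,r): lcm = b². S = -4/3bc - 9/2c - 9/2.
  leading term bc: subtract (2/9c)·r from -4/3bc - 9/2c - 9/2 → 133/9c² + 43/6c - 9/2
  leading term c²: no divisor's leading term divides it; move 133/9c² to the remainder.
  leading term c: no divisor's leading term divides it; move 43/6c to the remainder.
  leading term 1: no divisor's leading term divides it; move -9/2 to the remainder.
  remainder 133/9c² + 43/6c - 9/2 ≠ 0; add m_4 = 133/9c² + 43/6c - 9/2 to the basis.

The other S-polynomials (S(g_1,g_2), S(g_2,r), S(g_1,m_4), S(g_2,m_4), S(r,m_4)) all reduce to 0 modulo the current basis, so we have a Gröbner basis.
Inter-reduce: drop elements whose leading term is divisible by another's, tail-reduce, and make monic.
Reduced Gröbner basis: {c² + 129/266c - 81/266, a - 8/3c, b + 133/12c + 35/4}.
The reduced Gröbner basis of I + (p) is {c² + 129/266c - 81/266, a - 8/3c, b + 133/12c + 35/4} ≠ {1}, a proper ideal, so the enlarged system stays consistent: p is independent of I, with normal form -6b - 133/2c - 105/2.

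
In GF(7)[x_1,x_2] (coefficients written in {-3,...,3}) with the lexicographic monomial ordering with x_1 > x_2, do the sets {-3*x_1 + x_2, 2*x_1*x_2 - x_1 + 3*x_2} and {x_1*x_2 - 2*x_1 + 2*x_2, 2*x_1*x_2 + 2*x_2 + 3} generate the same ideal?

For a fixed monomial order, each ideal has a unique reduced Gröbner basis; comparing bases decides equality.
Buchberger on the first generating set:
f_1 = -3*x_1 + x_2, LT = x_1.
f_2 = 2*x_1*x_2 - x_1 + 3*x_2, LT = x_1*x_2.

S(f_1,f_2): lcm = x_1*x_2. S = -3*x_1 + 2*x_2**2 + 2*x_2.
  leading term x_1: subtract (1)·f_1 from -3*x_1 + 2*x_2**2 + 2*x_2 → 2*x_2**2 + x_2
  leading term x_2**2: no divisor's leading term divides it; move 2*x_2**2 to the remainder.
  leading term x_2: no divisor's leading term divides it; move x_2 to the remainder.
  remainder 2*x_2**2 + x_2 ≠ 0; add g_3 = 2*x_2**2 + x_2 to the basis.

The other S-polynomials (S(f_1,g_3), S(f_2,g_3)) all reduce to 0 modulo the current basis, so we have a Gröbner basis.
Inter-reduce: drop elements whose leading term is divisible by another's, tail-reduce, and make monic.
Reduced Gröbner basis: {x_1 + 2*x_2, x_2**2 - 3*x_2}.

Buchberger on the second generating set:
h_1 = x_1*x_2 - 2*x_1 + 2*x_2, LT = x_1*x_2.
h_2 = 2*x_1*x_2 + 2*x_2 + 3, LT = x_1*x_2.

S(h_1,h_2): lcm = x_1*x_2. S = -2*x_1 + x_2 + 2.
  leading term x_1: no divisor's leading term divides it; move -2*x_1 to the remainder.
  leading term x_2: no divisor's leading term divides it; move x_2 to the remainder.
  leading term 1: no divisor's leading term divides it; move 2 to the remainder.
  remainder -2*x_1 + x_2 + 2 ≠ 0; add k_3 = -2*x_1 + x_2 + 2 to the basis.

S(h_1,k_3): lcm = x_1*x_2. S = -2*x_1 - 3*x_2**2 + 3*x_2.
  leading term x_1: subtract (1)·k_3 from -2*x_1 - 3*x_2**2 + 3*x_2 → -3*x_2**2 + 2*x_2 - 2
  leading term x_2**2: no divisor's leading term divides it; move -3*x_2**2 to the remainder.
  leading term x_2: no divisor's leading term divides it; move 2*x_2 to the remainder.
  leading term 1: no divisor's leading term divides it; move -2 to the remainder.
  remainder -3*x_2**2 + 2*x_2 - 2 ≠ 0; add k_4 = -3*x_2**2 + 2*x_2 - 2 to the basis.

The other S-polynomials (S(h_2,k_3), S(h_1,k_4), S(h_2,k_4), S(k_3,k_4)) all reduce to 0 modulo the current basis, so we have a Gröbner basis.
Inter-reduce: drop elements whose leading term is divisible by another's, tail-reduce, and make monic.
Reduced Gröbner basis: {x_1 + 3*x_2 - 1, x_2**2 - 3*x_2 + 3}.

The bases are distinct; the ideals are different.
The choice of monomial ordering does not affect the verdict — as long as both bases are computed under the same ordering, their equality decides ideal equality.

No, the ideals differ.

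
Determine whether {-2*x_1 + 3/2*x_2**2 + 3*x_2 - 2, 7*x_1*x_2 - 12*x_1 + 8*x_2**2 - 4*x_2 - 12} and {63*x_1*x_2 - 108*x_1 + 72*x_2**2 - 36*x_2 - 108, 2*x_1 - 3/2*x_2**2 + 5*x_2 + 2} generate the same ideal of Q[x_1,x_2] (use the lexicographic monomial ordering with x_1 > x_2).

No, the ideals differ.

Two ideals are equal iff their reduced Gröbner bases coincide (the reduced basis is unique for a fixed ordering).
Buchberger on the first generating set:
f_1 = -2*x_1 + 3/2*x_2**2 + 3*x_2 - 2, LT = x_1.
f_2 = 7*x_1*x_2 - 12*x_1 + 8*x_2**2 - 4*x_2 - 12, LT = x_1*x_2.

S(f_1,f_2): lcm = x_1*x_2. S = 12/7*x_1 - 3/4*x_2**3 - 37/14*x_2**2 + 11/7*x_2 + 12/7.
  reduce S modulo (f_1, f_2):
  remainder -3/4*x_2**3 - 19/14*x_2**2 + 29/7*x_2 ≠ 0; add g_3 = -3/4*x_2**3 - 19/14*x_2**2 + 29/7*x_2 to the basis.

The other S-polynomials (S(f_1,g_3), S(f_2,g_3)) all reduce to 0 modulo the current basis, so we have a Gröbner basis.
Inter-reduce: drop elements whose leading term is divisible by another's, tail-reduce, and make monic.
Reduced Gröbner basis: {x_1 - 3/4*x_2**2 - 3/2*x_2 + 1, x_2**3 + 38/21*x_2**2 - 116/21*x_2}.

Buchberger on the second generating set:
h_1 = 63*x_1*x_2 - 108*x_1 + 72*x_2**2 - 36*x_2 - 108, LT = x_1*x_2.
h_2 = 2*x_1 - 3/2*x_2**2 + 5*x_2 + 2, LT = x_1.

S(h_1,h_2): lcm = x_1*x_2. S = -12/7*x_1 + 3/4*x_2**3 - 19/14*x_2**2 - 11/7*x_2 - 12/7.
  reduce S modulo (h_1, h_2):
  remainder 3/4*x_2**3 - 37/14*x_2**2 + 19/7*x_2 ≠ 0; add k_3 = 3/4*x_2**3 - 37/14*x_2**2 + 19/7*x_2 to the basis.

The other S-polynomials (S(h_1,k_3), S(h_2,k_3)) all reduce to 0 modulo the current basis, so we have a Gröbner basis.
Inter-reduce: drop elements whose leading term is divisible by another's, tail-reduce, and make monic.
Reduced Gröbner basis: {x_1 - 3/4*x_2**2 + 5/2*x_2 + 1, x_2**3 - 74/21*x_2**2 + 76/21*x_2}.

The bases are distinct; the ideals are different.
The same test decides containment: I ⊆ J iff every generator of I reduces to 0 modulo a Gröbner basis of J.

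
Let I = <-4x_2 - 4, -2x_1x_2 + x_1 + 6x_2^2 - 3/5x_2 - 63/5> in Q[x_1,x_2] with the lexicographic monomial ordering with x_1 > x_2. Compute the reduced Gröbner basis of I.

G = {x_1 - 2, x_2 + 1}

f_1 = -4x_2 - 4, LT = x_2.
f_2 = -2x_1x_2 + x_1 + 6x_2^2 - 3/5x_2 - 63/5, LT = x_1x_2.

S(f_1,f_2): lcm = x_1x_2. S = 3/2x_1 + 3x_2^2 - 3/10x_2 - 63/10.
  leading term x_1: no divisor's leading term divides it; move 3/2x_1 to the remainder.
  leading term x_2^2: subtract (-3/4x_2)·f_1 from 3x_2^2 - 3/10x_2 - 63/10 → -33/10x_2 - 63/10
  leading term x_2: subtract (33/40)·f_1 from -33/10x_2 - 63/10 → -3
  leading term 1: no divisor's leading term divides it; move -3 to the remainder.
  remainder 3/2x_1 - 3 ≠ 0; add g_3 = 3/2x_1 - 3 to the basis.

The other S-polynomials (S(f_1,g_3), S(f_2,g_3)) all reduce to 0 modulo the current basis, so we have a Gröbner basis.
Inter-reduce: drop elements whose leading term is divisible by another's, tail-reduce, and make monic.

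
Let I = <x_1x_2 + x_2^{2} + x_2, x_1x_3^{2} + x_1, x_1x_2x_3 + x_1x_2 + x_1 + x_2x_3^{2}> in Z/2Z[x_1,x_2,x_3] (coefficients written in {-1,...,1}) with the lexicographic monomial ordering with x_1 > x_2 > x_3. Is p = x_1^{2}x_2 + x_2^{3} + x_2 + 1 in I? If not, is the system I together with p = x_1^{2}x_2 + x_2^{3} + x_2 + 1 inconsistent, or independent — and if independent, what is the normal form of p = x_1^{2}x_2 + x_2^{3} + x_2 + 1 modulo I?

Adjoining x_1^{2}x_2 + x_2^{3} + x_2 + 1 makes the ideal the whole ring: the system is inconsistent.

First compute the reduced Gröbner basis of I by Buchberger's algorithm.
f_1 = x_1x_2 + x_2^{2} + x_2, LT = x_1x_2.
f_2 = x_1x_3^{2} + x_1, LT = x_1x_3^{2}.
f_3 = x_1x_2x_3 + x_1x_2 + x_1 + x_2x_3^{2}, LT = x_1x_2x_3.

S(f_1,f_2): lcm = x_1x_2x_3^{2}. S = x_1x_2 + x_2^{2}x_3^{2} + x_2x_3^{2}.
  reduce S modulo (f_1, f_2, f_3):
  remainder x_2^{2}x_3^{2} + x_2^{2} + x_2x_3^{2} + x_2 ≠ 0; add h_4 = x_2^{2}x_3^{2} + x_2^{2} + x_2x_3^{2} + x_2 to the basis.

S(f_1,f_3): lcm = x_1x_2x_3. S = x_1x_2 + x_1 + x_2^{2}x_3 + x_2x_3^{2} + x_2x_3.
  reduce S modulo (f_1, f_2, f_3, h_4):
  remainder x_1 + x_2^{2}x_3 + x_2^{2} + x_2x_3^{2} + x_2x_3 + x_2 ≠ 0; add h_5 = x_1 + x_2^{2}x_3 + x_2^{2} + x_2x_3^{2} + x_2x_3 + x_2 to the basis.

S(f_3,h_4): lcm = x_1x_2^{2}x_3^{2}. S = x_1x_2^{2}x_3 + x_1x_2^{2} + x_1x_2x_3^{2} + x_1x_2x_3 + x_1x_2 + x_2^{2}x_3^{3}.
  reduce S modulo (f_1, f_2, f_3, h_4, h_5):
  remainder x_2^{3}x_3 + x_2^{3} + x_2^{2}x_3 + x_2^{2} + x_2x_3^{3} ≠ 0; add h_6 = x_2^{3}x_3 + x_2^{3} + x_2^{2}x_3 + x_2^{2} + x_2x_3^{3} to the basis.

S(f_1,h_5): lcm = x_1x_2. S = x_2^{3}x_3 + x_2^{3} + x_2^{2}x_3^{2} + x_2^{2}x_3 + x_2.
  reduce S modulo (f_1, f_2, f_3, h_4, h_5, h_6):
  remainder x_2x_3^{3} + x_2x_3^{2} ≠ 0; add h_7 = x_2x_3^{3} + x_2x_3^{2} to the basis.

S(f_2,h_6): lcm = x_1x_2^{3}x_3^{2}. S = x_1x_2^{3}x_3 + x_1x_2^{3} + x_1x_2^{2}x_3^{2} + x_1x_2^{2}x_3 + x_1x_2x_3^{4}.
  reduce S modulo (f_1, f_2, f_3, h_4, h_5, h_6, h_7):
  remainder x_2^{2}x_3 + x_2^{2} + x_2x_3 + x_2 ≠ 0; add h_8 = x_2^{2}x_3 + x_2^{2} + x_2x_3 + x_2 to the basis.

S(h_6,h_7): lcm = x_2^{3}x_3^{3}. S = x_2^{2}x_3^{3} + x_2^{2}x_3^{2} + x_2x_3^{5}.
  reduce S modulo (f_1, f_2, f_3, h_4, h_5, h_6, h_7, h_8):
  remainder x_2x_3^{2} ≠ 0; add h_9 = x_2x_3^{2} to the basis.

S(f_1,h_9): lcm = x_1x_2x_3^{2}. S = x_2^{2}x_3^{2} + x_2x_3^{2}.
  reduce S modulo (f_1, f_2, f_3, h_4, h_5, h_6, h_7, h_8, h_9):
  remainder x_2^{2} + x_2 ≠ 0; add h_10 = x_2^{2} + x_2 to the basis.

The other S-polynomials (S(f_2,f_3), S(f_1,h_4), S(f_2,h_4), S(f_2,h_5), S(f_3,h_5), S(h_4,h_5), S(f_1,h_6), S(f_3,h_6), S(h_4,h_6), S(h_5,h_6), S(f_1,h_7), S(f_2,h_7), S(f_3,h_7), S(h_4,h_7), S(h_5,h_7), S(f_1,h_8), S(f_2,h_8), S(f_3,h_8), S(h_4,h_8), S(h_5,h_8), S(h_6,h_8), S(h_7,h_8), S(f_2,h_9), S(f_3,h_9), S(h_4,h_9), S(h_5,h_9), S(h_6,h_9), S(h_7,h_9), S(h_8,h_9), S(f_1,h_10), S(f_2,h_10), S(f_3,h_10), S(h_4,h_10), S(h_5,h_10), S(h_6,h_10), S(h_7,h_10), S(h_8,h_10), S(h_9,h_10)) all reduce to 0 modulo the current basis, so we have a Gröbner basis.
Inter-reduce: drop elements whose leading term is divisible by another's, tail-reduce, and make monic.
Reduced Gröbner basis: {x_1, x_2^{2} + x_2, x_2x_3^{2}}.
Label its elements g_1 = x_1, g_2 = x_2^{2} + x_2, g_3 = x_2x_3^{2}.

Reduce p = x_1^{2}x_2 + x_2^{3} + x_2 + 1 modulo G:
  leading term x_1^{2}x_2: subtract (x_1x_2)·g_1 from x_1^{2}x_2 + x_2^{3} + x_2 + 1 → x_2^{3} + x_2 + 1
  leading term x_2^{3}: subtract (x_2)·g_2 from x_2^{3} + x_2 + 1 → x_2^{2} + x_2 + 1
  leading term x_2^{2}: subtract (1)·g_2 from x_2^{2} + x_2 + 1 → 1
  leading term 1: no divisor's leading term divides it; move 1 to the remainder.
  normal form = 1.
The normal form is nonzero, so p ∉ I. Since p minus its normal form lies in I, I + (p) = I + (r) where r = 1; decide whether this ideal is the whole ring.
Here r = 1 is a nonzero constant, hence a unit: 1 ∈ I + (p), the Gröbner basis of I + (p) is {1}, and the enlarged system has no common solution — adjoining p is inconsistent.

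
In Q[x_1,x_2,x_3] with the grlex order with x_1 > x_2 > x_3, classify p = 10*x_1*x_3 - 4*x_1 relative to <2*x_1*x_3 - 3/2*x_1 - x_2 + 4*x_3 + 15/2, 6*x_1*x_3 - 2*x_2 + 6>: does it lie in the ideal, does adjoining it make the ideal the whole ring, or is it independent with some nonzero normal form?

10*x_1*x_3 - 4*x_1 is independent of I; its normal form modulo I is 38/9*x_2 - 32/3*x_3 - 74/3.

First compute the reduced Gröbner basis of I by Buchberger's algorithm.
f_1 = 2*x_1*x_3 - 3/2*x_1 - x_2 + 4*x_3 + 15/2, LT = x_1*x_3.
f_2 = 6*x_1*x_3 - 2*x_2 + 6, LT = x_1*x_3.

S(f_1,f_2): lcm = x_1*x_3. S = -3/4*x_1 - 1/6*x_2 + 2*x_3 + 11/4.
  reduce S modulo (f_1, f_2):
  remainder -3/4*x_1 - 1/6*x_2 + 2*x_3 + 11/4 ≠ 0; add h_3 = -3/4*x_1 - 1/6*x_2 + 2*x_3 + 11/4 to the basis.

S(f_1,h_3): lcm = x_1*x_3. S = -2/9*x_2*x_3 + 8/3*x_3**2 - 3/4*x_1 - 1/2*x_2 + 17/3*x_3 + 15/4.
  reduce S modulo (f_1, f_2, h_3):
  remainder -2/9*x_2*x_3 + 8/3*x_3**2 - 1/3*x_2 + 11/3*x_3 + 1 ≠ 0; add h_4 = -2/9*x_2*x_3 + 8/3*x_3**2 - 1/3*x_2 + 11/3*x_3 + 1 to the basis.

The other S-polynomials (S(f_2,h_3), S(f_1,h_4), S(f_2,h_4), S(h_3,h_4)) all reduce to 0 modulo the current basis, so we have a Gröbner basis.
Inter-reduce: drop elements whose leading term is divisible by another's, tail-reduce, and make monic.
Reduced Gröbner basis: {x_2*x_3 - 12*x_3**2 + 3/2*x_2 - 33/2*x_3 - 9/2, x_1 + 2/9*x_2 - 8/3*x_3 - 11/3}.
Label its elements g_1 = x_2*x_3 - 12*x_3**2 + 3/2*x_2 - 33/2*x_3 - 9/2, g_2 = x_1 + 2/9*x_2 - 8/3*x_3 - 11/3.

Reduce p = 10*x_1*x_3 - 4*x_1 modulo G:
  leading term x_1*x_3: subtract (10*x_3)·g_2 from 10*x_1*x_3 - 4*x_1 → -20/9*x_2*x_3 + 80/3*x_3**2 - 4*x_1 + 110/3*x_3
  leading term x_2*x_3: subtract (-20/9)·g_1 from -20/9*x_2*x_3 + 80/3*x_3**2 - 4*x_1 + 110/3*x_3 → -4*x_1 + 10/3*x_2 - 10
  leading term x_1: subtract (-4)·g_2 from -4*x_1 + 10/3*x_2 - 10 → 38/9*x_2 - 32/3*x_3 - 74/3
  leading term x_2: no divisor's leading term divides it; move 38/9*x_2 to the remainder.
  leading term x_3: no divisor's leading term divides it; move -32/3*x_3 to the remainder.
  leading term 1: no divisor's leading term divides it; move -74/3 to the remainder.
  normal form = 38/9*x_2 - 32/3*x_3 - 74/3.
The normal form is nonzero, so p ∉ I. Since p minus its normal form lies in I, I + (p) = I + (r) where r = 38/9*x_2 - 32/3*x_3 - 74/3; decide whether this ideal is the whole ring.
Run Buchberger on G together with r (pairs among the g_i already reduce to 0 since G is a Gröbner basis):
g_1 = x_2*x_3 - 12*x_3**2 + 3/2*x_2 - 33/2*x_3 - 9/2, LT = x_2*x_3.
g_2 = x_1 + 2/9*x_2 - 8/3*x_3 - 11/3, LT = x_1.
r = 38/9*x_2 - 32/3*x_3 - 74/3, LT = x_2.

S(g_1,r): lcm = x_2*x_3. S = -180/19*x_3**2 + 3/2*x_2 - 405/38*x_3 - 9/2.
  reduce S modulo (g_1, g_2, r):
  remainder -180/19*x_3**2 - 261/38*x_3 + 81/19 ≠ 0; add m_4 = -180/19*x_3**2 - 261/38*x_3 + 81/19 to the basis.

The other S-polynomials (S(g_1,g_2), S(g_2,r), S(g_1,m_4), S(g_2,m_4), S(r,m_4)) all reduce to 0 modulo the current basis, so we have a Gröbner basis.
Inter-reduce: drop elements whose leading term is divisible by another's, tail-reduce, and make monic.
Reduced Gröbner basis: {x_3**2 + 29/40*x_3 - 9/20, x_1 - 40/19*x_3 - 45/19, x_2 - 48/19*x_3 - 111/19}.
The reduced Gröbner basis of I + (p) is {x_3**2 + 29/40*x_3 - 9/20, x_1 - 40/19*x_3 - 45/19, x_2 - 48/19*x_3 - 111/19} ≠ {1}, a proper ideal, so the enlarged system stays consistent: p is independent of I, with normal form 38/9*x_2 - 32/3*x_3 - 74/3.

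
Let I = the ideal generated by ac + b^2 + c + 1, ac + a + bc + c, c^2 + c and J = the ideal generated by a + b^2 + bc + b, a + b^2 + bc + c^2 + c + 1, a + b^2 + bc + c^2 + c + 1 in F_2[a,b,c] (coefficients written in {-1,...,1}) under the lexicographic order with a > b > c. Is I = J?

Equality of ideals is decidable: compute both reduced Gröbner bases (unique for the ordering) and check whether they agree.
Buchberger on the first generating set:
f_1 = ac + b^2 + c + 1, LT = ac.
f_2 = ac + a + bc + c, LT = ac.
f_3 = c^2 + c, LT = c^2.

S(f_1,f_2): lcm = ac. S = a + b^2 + bc + 1.
  leading term a: no divisor's leading term divides it; move a to the remainder.
  leading term b^2: no divisor's leading term divides it; move b^2 to the remainder.
  leading term bc: no divisor's leading term divides it; move bc to the remainder.
  leading term 1: no divisor's leading term divides it; move 1 to the remainder.
  remainder a + b^2 + bc + 1 ≠ 0; add g_4 = a + b^2 + bc + 1 to the basis.

S(f_1,f_3): lcm = ac^2. S = ac + b^2c + c^2 + c.
  leading term ac: subtract (1)·f_1 from ac + b^2c + c^2 + c → b^2c + b^2 + c^2 + 1
  leading term b^2c: no divisor's leading term divides it; move b^2c to the remainder.
  leading term b^2: no divisor's leading term divides it; move b^2 to the remainder.
  leading term c^2: subtract (1)·f_3 from c^2 + 1 → c + 1
  leading term c: no divisor's leading term divides it; move c to the remainder.
  leading term 1: no divisor's leading term divides it; move 1 to the remainder.
  remainder b^2c + b^2 + c + 1 ≠ 0; add g_5 = b^2c + b^2 + c + 1 to the basis.

S(f_2,f_3): lcm = ac^2. S = bc^2 + c^2.
  leading term bc^2: subtract (b)·f_3 from bc^2 + c^2 → bc + c^2
  leading term bc: no divisor's leading term divides it; move bc to the remainder.
  leading term c^2: subtract (1)·f_3 from c^2 → c
  leading term c: no divisor's leading term divides it; move c to the remainder.
  remainder bc + c ≠ 0; add g_6 = bc + c to the basis.

S(f_1,g_5): lcm = ab^2c. S = ab^2 + ac + a + b^4 + b^2c + b^2.
  leading term ab^2: subtract (b^2)·g_4 from ab^2 + ac + a + b^4 + b^2c + b^2 → ac + a + b^3c + b^2c
  leading term ac: subtract (1)·f_1 from ac + a + b^3c + b^2c → a + b^3c + b^2c + b^2 + c + 1
  leading term a: subtract (1)·g_4 from a + b^3c + b^2c + b^2 + c + 1 → b^3c + b^2c + bc + c
  leading term b^3c: subtract (b)·g_5 from b^3c + b^2c + bc + c → b^3 + b^2c + b + c
  leading term b^3: no divisor's leading term divides it; move b^3 to the remainder.
  leading term b^2c: subtract (1)·g_5 from b^2c + b + c → b^2 + b + 1
  leading term b^2: no divisor's leading term divides it; move b^2 to the remainder.
  leading term b: no divisor's leading term divides it; move b to the remainder.
  leading term 1: no divisor's leading term divides it; move 1 to the remainder.
  remainder b^3 + b^2 + b + 1 ≠ 0; add g_7 = b^3 + b^2 + b + 1 to the basis.

S(g_5,g_6): lcm = b^2c. S = b^2 + bc + c + 1.
  leading term b^2: no divisor's leading term divides it; move b^2 to the remainder.
  leading term bc: subtract (1)·g_6 from bc + c + 1 → 1
  leading term 1: no divisor's leading term divides it; move 1 to the remainder.
  remainder b^2 + 1 ≠ 0; add g_8 = b^2 + 1 to the basis.

The other S-polynomials (S(f_1,g_4), S(f_2,g_4), S(f_3,g_4), S(f_2,g_5), S(f_3,g_5), S(g_4,g_5), S(f_1,g_6), S(f_2,g_6), S(f_3,g_6), S(g_4,g_6), S(f_1,g_7), S(f_2,g_7), S(f_3,g_7), S(g_4,g_7), S(g_5,g_7), S(g_6,g_7), S(f_1,g_8), S(f_2,g_8), S(f_3,g_8), S(g_4,g_8), S(g_5,g_8), S(g_6,g_8), S(g_7,g_8)) all reduce to 0 modulo the current basis, so we have a Gröbner basis.
Inter-reduce: drop elements whose leading term is divisible by another's, tail-reduce, and make monic.
Reduced Gröbner basis: {a + c, b^2 + 1, bc + c, c^2 + c}.

Buchberger on the second generating set:
h_1 = a + b^2 + bc + b, LT = a.
h_2 = a + b^2 + bc + c^2 + c + 1, LT = a.
h_3 = a + b^2 + bc + c^2 + c + 1, LT = a.

S(h_1,h_2): lcm = a. S = b + c^2 + c + 1.
  leading term b: no divisor's leading term divides it; move b to the remainder.
  leading term c^2: no divisor's leading term divides it; move c^2 to the remainder.
  leading term c: no divisor's leading term divides it; move c to the remainder.
  leading term 1: no divisor's leading term divides it; move 1 to the remainder.
  remainder b + c^2 + c + 1 ≠ 0; add k_4 = b + c^2 + c + 1 to the basis.

The other S-polynomials (S(h_1,h_3), S(h_2,h_3), S(h_1,k_4), S(h_2,k_4), S(h_3,k_4)) all reduce to 0 modulo the current basis, so we have a Gröbner basis.
Inter-reduce: drop elements whose leading term is divisible by another's, tail-reduce, and make monic.
Reduced Gröbner basis: {a + c^4 + c^3 + c^2, b + c^2 + c + 1}.

Since the reduced bases disagree, the two ideals are not the same.

No, the ideals differ.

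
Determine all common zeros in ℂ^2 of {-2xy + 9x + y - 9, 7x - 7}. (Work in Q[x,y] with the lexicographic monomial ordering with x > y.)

{(1, 0)}

Compute a lex Gröbner basis by Buchberger's algorithm.
f_1 = -2xy + 9x + y - 9, LT = xy.
f_2 = 7x - 7, LT = x.

S(f_1,f_2): lcm = xy. S = -9/2x + 1/2y + 9/2.
  leading term x: subtract (-9/14)·f_2 from -9/2x + 1/2y + 9/2 → 1/2y
  leading term y: no divisor's leading term divides it; move 1/2y to the remainder.
  remainder 1/2y ≠ 0; add h_3 = 1/2y to the basis.

The other S-polynomials (S(f_1,h_3), S(f_2,h_3)) all reduce to 0 modulo the current basis, so we have a Gröbner basis.
Inter-reduce: drop elements whose leading term is divisible by another's, tail-reduce, and make monic.
Reduced Gröbner basis: {x - 1, y}.

A lex Gröbner basis eliminates variables successively. Here y depends only on y, with roots {0}; lifting each root through the earlier basis elements recovers the full solutions.
  y = 0: the earlier basis element becomes x - 1 = 0, giving x = 1 — point (1, 0).
Each listed point satisfies every original equation (direct substitution).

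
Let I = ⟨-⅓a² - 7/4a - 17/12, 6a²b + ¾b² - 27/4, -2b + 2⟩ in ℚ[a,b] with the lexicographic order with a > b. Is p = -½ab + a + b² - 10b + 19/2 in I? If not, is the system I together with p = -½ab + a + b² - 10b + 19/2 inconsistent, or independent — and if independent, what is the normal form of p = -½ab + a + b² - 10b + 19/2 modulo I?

-½ab + a + b² - 10b + 19/2 lies in I (it reduces to 0).

First compute the reduced Gröbner basis of I by Buchberger's algorithm.
f_1 = -⅓a² - 7/4a - 17/12, LT = a².
f_2 = 6a²b + ¾b² - 27/4, LT = a²b.
f_3 = -2b + 2, LT = b.

S(f_1,f_2): lcm = a²b. S = 21/4ab - ⅛b² + 17/4b + 9/8.
  reduce S modulo (f_1, f_2, f_3):
  remainder 21/4a + 21/4 ≠ 0; add h_4 = 21/4a + 21/4 to the basis.

The other S-polynomials (S(f_1,f_3), S(f_2,f_3), S(f_1,h_4), S(f_2,h_4), S(f_3,h_4)) all reduce to 0 modulo the current basis, so we have a Gröbner basis.
Inter-reduce: drop elements whose leading term is divisible by another's, tail-reduce, and make monic.
Reduced Gröbner basis: {a + 1, b - 1}.
Label its elements g_1 = a + 1, g_2 = b - 1.

Reduce p = -½ab + a + b² - 10b + 19/2 modulo G:
  leading term ab: subtract (-½b)·g_1 from -½ab + a + b² - 10b + 19/2 → a + b² - 19/2b + 19/2
  leading term a: subtract (1)·g_1 from a + b² - 19/2b + 19/2 → b² - 19/2b + 17/2
  leading term b²: subtract (b)·g_2 from b² - 19/2b + 17/2 → -17/2b + 17/2
  leading term b: subtract (-17/2)·g_2 from -17/2b + 17/2 → 0
  normal form = 0.
Since the normal form is 0, p ∈ I.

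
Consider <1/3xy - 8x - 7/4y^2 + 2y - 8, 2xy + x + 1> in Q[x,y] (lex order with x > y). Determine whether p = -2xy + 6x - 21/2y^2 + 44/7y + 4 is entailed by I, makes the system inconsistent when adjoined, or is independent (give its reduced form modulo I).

First compute the reduced Gröbner basis of I by Buchberger's algorithm.
f_1 = 1/3xy - 8x - 7/4y^2 + 2y - 8, LT = xy.
f_2 = 2xy + x + 1, LT = xy.

S(f_1,f_2): lcm = xy. S = -49/2x - 21/4y^2 + 6y - 49/2.
  leading term x: no divisor's leading term divides it; move -49/2x to the remainder.
  leading term y^2: no divisor's leading term divides it; move -21/4y^2 to the remainder.
  leading term y: no divisor's leading term divides it; move 6y to the remainder.
  leading term 1: no divisor's leading term divides it; move -49/2 to the remainder.
  remainder -49/2x - 21/4y^2 + 6y - 49/2 ≠ 0; add h_3 = -49/2x - 21/4y^2 + 6y - 49/2 to the basis.

S(f_1,h_3): lcm = xy. S = -24x - 3/14y^3 - 981/196y^2 + 5y - 24.
  leading term x: subtract (48/49)·h_3 from -24x - 3/14y^3 - 981/196y^2 + 5y - 24 → -3/14y^3 + 27/196y^2 - 43/49y
  leading term y^3: no divisor's leading term divides it; move -3/14y^3 to the remainder.
  leading term y^2: no divisor's leading term divides it; move 27/196y^2 to the remainder.
  leading term y: no divisor's leading term divides it; move -43/49y to the remainder.
  remainder -3/14y^3 + 27/196y^2 - 43/49y ≠ 0; add h_4 = -3/14y^3 + 27/196y^2 - 43/49y to the basis.

S(f_2,h_3): lcm = xy. S = 1/2x - 3/14y^3 + 12/49y^2 - y + 1/2.
  leading term x: subtract (-1/49)·h_3 from 1/2x - 3/14y^3 + 12/49y^2 - y + 1/2 → -3/14y^3 + 27/196y^2 - 43/49y
  leading term y^3: subtract (1)·h_4 from -3/14y^3 + 27/196y^2 - 43/49y → 0
  remainder 0.

S(f_1,h_4): lcm = xy^3. S = -327/14xy^2 - 86/21xy - 21/4y^4 + 6y^3 - 24y^2.
  leading term xy^2: subtract (-981/14y)·f_1 from -327/14xy^2 - 86/21xy - 21/4y^4 + 6y^3 - 24y^2 → -1694/3xy - 21/4y^4 - 933/8y^3 + 813/7y^2 - 3924/7y
  leading term xy: subtract (-1694)·f_1 from -1694/3xy - 21/4y^4 - 933/8y^3 + 813/7y^2 - 3924/7y → -13552x - 21/4y^4 - 933/8y^3 - 39877/14y^2 + 19792/7y - 13552
  leading term x: subtract (3872/7)·h_3 from -13552x - 21/4y^4 - 933/8y^3 - 39877/14y^2 + 19792/7y - 13552 → -21/4y^4 - 933/8y^3 + 779/14y^2 - 3440/7y
  leading term y^4: subtract (49/2y)·h_4 from -21/4y^4 - 933/8y^3 + 779/14y^2 - 3440/7y → -120y^3 + 540/7y^2 - 3440/7y
  leading term y^3: subtract (560)·h_4 from -120y^3 + 540/7y^2 - 3440/7y → 0
  remainder 0.

S(f_2,h_4): lcm = xy^3. S = 8/7xy^2 - 86/21xy + 1/2y^2.
  leading term xy^2: subtract (24/7y)·f_1 from 8/7xy^2 - 86/21xy + 1/2y^2 → 70/3xy + 6y^3 - 89/14y^2 + 192/7y
  leading term xy: subtract (70)·f_1 from 70/3xy + 6y^3 - 89/14y^2 + 192/7y → 560x + 6y^3 + 813/7y^2 - 788/7y + 560
  leading term x: subtract (-160/7)·h_3 from 560x + 6y^3 + 813/7y^2 - 788/7y + 560 → 6y^3 - 27/7y^2 + 172/7y
  leading term y^3: subtract (-28)·h_4 from 6y^3 - 27/7y^2 + 172/7y → 0
  remainder 0.

S(h_3,h_4): leading monomials are coprime, so the S-polynomial reduces to 0 (Buchberger's first criterion).
Every S-polynomial of the final basis reduces to 0, so we have a Gröbner basis.
Inter-reduce: drop elements whose leading term is divisible by another's, tail-reduce, and make monic.
Reduced Gröbner basis: {x + 3/14y^2 - 12/49y + 1, y^3 - 9/14y^2 + 86/21y}.
Label its elements g_1 = x + 3/14y^2 - 12/49y + 1, g_2 = y^3 - 9/14y^2 + 86/21y.

Reduce p = -2xy + 6x - 21/2y^2 + 44/7y + 4 modulo G:
  leading term xy: subtract (-2y)·g_1 from -2xy + 6x - 21/2y^2 + 44/7y + 4 → 6x + 3/7y^3 - 1077/98y^2 + 58/7y + 4
  leading term x: subtract (6)·g_1 from 6x + 3/7y^3 - 1077/98y^2 + 58/7y + 4 → 3/7y^3 - 1203/98y^2 + 478/49y - 2
  leading term y^3: subtract (3/7)·g_2 from 3/7y^3 - 1203/98y^2 + 478/49y - 2 → -12y^2 + 8y - 2
  leading term y^2: no divisor's leading term divides it; move -12y^2 to the remainder.
  leading term y: no divisor's leading term divides it; move 8y to the remainder.
  leading term 1: no divisor's leading term divides it; move -2 to the remainder.
  normal form = -12y^2 + 8y - 2.
The normal form is nonzero, so p ∉ I. Since p minus its normal form lies in I, I + (p) = I + (r) where r = -12y^2 + 8y - 2; decide whether this ideal is the whole ring.
Run Buchberger on G together with r (pairs among the g_i already reduce to 0 since G is a Gröbner basis):
g_1 = x + 3/14y^2 - 12/49y + 1, LT = x.
g_2 = y^3 - 9/14y^2 + 86/21y, LT = y^3.
r = -12y^2 + 8y - 2, LT = y^2.

S(g_1,g_2): leading monomials are coprime, so the S-polynomial reduces to 0 (Buchberger's first criterion).
S(g_1,r): leading monomials are coprime, so the S-polynomial reduces to 0 (Buchberger's first criterion).
S(g_2,r): lcm = y^3. S = 1/42y^2 + 55/14y.
  leading term y^2: subtract (-1/504)·r from 1/42y^2 + 55/14y → 71/18y - 1/252
  leading term y: no divisor's leading term divides it; move 71/18y to the remainder.
  leading term 1: no divisor's leading term divides it; move -1/252 to the remainder.
  remainder 71/18y - 1/252 ≠ 0; add m_4 = 71/18y - 1/252 to the basis.

S(g_1,m_4): leading monomials are coprime, so the S-polynomial reduces to 0 (Buchberger's first criterion).
S(g_2,m_4): lcm = y^3. S = -319/497y^2 + 86/21y.
  leading term y^2: subtract (319/5964)·r from -319/497y^2 + 86/21y → 5468/1491y + 319/2982
  leading term y: subtract (32808/35287)·m_4 from 5468/1491y + 319/2982 → 164011/1482054
  leading term 1: no divisor's leading term divides it; move 164011/1482054 to the remainder.
  remainder 164011/1482054 ≠ 0; add m_5 = 164011/1482054 to the basis.

S(r,m_4): lcm = y^2. S = -1985/2982y + 1/6.
  leading term y: subtract (-5955/35287)·m_4 from -1985/2982y + 1/6 → 164011/988036
  leading term 1: subtract (3/2)·m_5 from 164011/988036 → 0
  remainder 0.

S(g_1,m_5): leading monomials are coprime, so the S-polynomial reduces to 0 (Buchberger's first criterion).
S(g_2,m_5): leading monomials are coprime, so the S-polynomial reduces to 0 (Buchberger's first criterion).
S(r,m_5): leading monomials are coprime, so the S-polynomial reduces to 0 (Buchberger's first criterion).
S(m_4,m_5): leading monomials are coprime, so the S-polynomial reduces to 0 (Buchberger's first criterion).
Every S-polynomial of the final basis reduces to 0, so we have a Gröbner basis.
Inter-reduce: drop elements whose leading term is divisible by another's, tail-reduce, and make monic.
Reduced Gröbner basis: {1}.
The reduced Gröbner basis of I + (p) is {1}: the ideal is the whole ring, so the enlarged system has no common solution — adjoining p is inconsistent.

Adjoining -2xy + 6x - 21/2y^2 + 44/7y + 4 makes the ideal the whole ring: the system is inconsistent.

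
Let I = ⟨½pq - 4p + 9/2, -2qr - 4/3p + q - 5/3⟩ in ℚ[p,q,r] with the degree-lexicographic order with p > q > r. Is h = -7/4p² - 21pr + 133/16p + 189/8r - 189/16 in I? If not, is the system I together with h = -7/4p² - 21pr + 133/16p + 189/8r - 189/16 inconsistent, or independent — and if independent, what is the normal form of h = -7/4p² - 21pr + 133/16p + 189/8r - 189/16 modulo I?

-7/4p² - 21pr + 133/16p + 189/8r - 189/16 lies in I (it reduces to 0).

First compute the reduced Gröbner basis of I by Buchberger's algorithm.
f_1 = ½pq - 4p + 9/2, LT = pq.
f_2 = -2qr - 4/3p + q - 5/3, LT = qr.

S(f_1,f_2): lcm = pqr. S = -⅔p² + ½pq - 8pr - ⅚p + 9r.
  reduce S modulo (f_1, f_2):
  remainder -⅔p² - 8pr + 19/6p + 9r - 9/2 ≠ 0; add k_3 = -⅔p² - 8pr + 19/6p + 9r - 9/2 to the basis.

The other S-polynomials (S(f_1,k_3), S(f_2,k_3)) all reduce to 0 modulo the current basis, so we have a Gröbner basis.
Inter-reduce: drop elements whose leading term is divisible by another's, tail-reduce, and make monic.
Reduced Gröbner basis: {p² + 12pr - 19/4p - 27/2r + 27/4, pq - 8p + 9, qr + ⅔p - ½q + ⅚}.
Label its elements g_1 = p² + 12pr - 19/4p - 27/2r + 27/4, g_2 = pq - 8p + 9, g_3 = qr + ⅔p - ½q + ⅚.

Reduce h = -7/4p² - 21pr + 133/16p + 189/8r - 189/16 modulo G:
  leading term p²: subtract (-7/4)·g_1 from -7/4p² - 21pr + 133/16p + 189/8r - 189/16 → 0
  normal form = 0.
Since the normal form is 0, h ∈ I.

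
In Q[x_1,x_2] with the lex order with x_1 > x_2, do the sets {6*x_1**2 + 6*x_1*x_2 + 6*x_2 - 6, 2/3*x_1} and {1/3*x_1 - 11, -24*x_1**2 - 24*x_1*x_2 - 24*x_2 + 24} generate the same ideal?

For a fixed monomial order, each ideal has a unique reduced Gröbner basis; comparing bases decides equality.
Buchberger on the first generating set:
f_1 = 6*x_1**2 + 6*x_1*x_2 + 6*x_2 - 6, LT = x_1**2.
f_2 = 2/3*x_1, LT = x_1.

S(f_1,f_2): lcm = x_1**2. S = x_1*x_2 + x_2 - 1.
  leading term x_1*x_2: subtract (3/2*x_2)·f_2 from x_1*x_2 + x_2 - 1 → x_2 - 1
  leading term x_2: no divisor's leading term divides it; move x_2 to the remainder.
  leading term 1: no divisor's leading term divides it; move -1 to the remainder.
  remainder x_2 - 1 ≠ 0; add g_3 = x_2 - 1 to the basis.

The other S-polynomials (S(f_1,g_3), S(f_2,g_3)) all reduce to 0 modulo the current basis, so we have a Gröbner basis.
Inter-reduce: drop elements whose leading term is divisible by another's, tail-reduce, and make monic.
Reduced Gröbner basis: {x_1, x_2 - 1}.

Buchberger on the second generating set:
h_1 = 1/3*x_1 - 11, LT = x_1.
h_2 = -24*x_1**2 - 24*x_1*x_2 - 24*x_2 + 24, LT = x_1**2.

S(h_1,h_2): lcm = x_1**2. S = -x_1*x_2 - 33*x_1 - x_2 + 1.
  leading term x_1*x_2: subtract (-3*x_2)·h_1 from -x_1*x_2 - 33*x_1 - x_2 + 1 → -33*x_1 - 34*x_2 + 1
  leading term x_1: subtract (-99)·h_1 from -33*x_1 - 34*x_2 + 1 → -34*x_2 - 1088
  leading term x_2: no divisor's leading term divides it; move -34*x_2 to the remainder.
  leading term 1: no divisor's leading term divides it; move -1088 to the remainder.
  remainder -34*x_2 - 1088 ≠ 0; add k_3 = -34*x_2 - 1088 to the basis.

The other S-polynomials (S(h_1,k_3), S(h_2,k_3)) all reduce to 0 modulo the current basis, so we have a Gröbner basis.
Inter-reduce: drop elements whose leading term is divisible by another's, tail-reduce, and make monic.
Reduced Gröbner basis: {x_1 - 33, x_2 + 32}.

Since the reduced bases disagree, the two ideals are not the same.

No, the ideals differ.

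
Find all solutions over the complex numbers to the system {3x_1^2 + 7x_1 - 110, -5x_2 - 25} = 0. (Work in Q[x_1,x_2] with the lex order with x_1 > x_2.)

{(-22/3, -5), (5, -5)}

Compute a lex Gröbner basis by Buchberger's algorithm.
f_1 = 3x_1^2 + 7x_1 - 110, LT = x_1^2.
f_2 = -5x_2 - 25, LT = x_2.

The S-polynomials (S(f_1,f_2)) all reduce to 0 modulo the current basis, so we have a Gröbner basis.
Inter-reduce: drop elements whose leading term is divisible by another's, tail-reduce, and make monic.
Reduced Gröbner basis: {x_1^2 + 7/3x_1 - 110/3, x_2 + 5}.

Elimination: the polynomial x_2 + 5 lies in the elimination ideal for x_2, so x_2 ∈ {-5}. For each such x_2, the remaining basis elements (now univariate) give the rest of the solution.
  x_2 = -5: the earlier basis element becomes x_1^2 + 7/3x_1 - 110/3 = 0, giving x_1 = -22/3, 5 — points (-22/3, -5), (5, -5).
Check: every point annihilates each of the original generators.
This is the nonlinear analogue of row-reducing a linear system.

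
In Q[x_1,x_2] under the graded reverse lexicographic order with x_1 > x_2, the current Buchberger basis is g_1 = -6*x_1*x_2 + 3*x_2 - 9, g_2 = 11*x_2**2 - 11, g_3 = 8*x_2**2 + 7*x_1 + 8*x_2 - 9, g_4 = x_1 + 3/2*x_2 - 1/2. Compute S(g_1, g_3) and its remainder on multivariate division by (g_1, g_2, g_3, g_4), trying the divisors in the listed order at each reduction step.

lcm(LM(g_1), LM(g_3)) = x_1*x_2**2.
S = (lcm/LT(g_1))·g_1 − (lcm/LT(g_3))·g_3 = -7/8*x_1**2 - x_1*x_2 - 1/2*x_2**2 + 9/8*x_1 + 3/2*x_2.
Reduce S modulo (g_1, g_2, g_3, g_4) in that order:
  leading term x_1**2: subtract (-7/8*x_1)·g_4 from -7/8*x_1**2 - x_1*x_2 - 1/2*x_2**2 + 9/8*x_1 + 3/2*x_2 → 5/16*x_1*x_2 - 1/2*x_2**2 + 11/16*x_1 + 3/2*x_2
  leading term x_1*x_2: subtract (-5/96)·g_1 from 5/16*x_1*x_2 - 1/2*x_2**2 + 11/16*x_1 + 3/2*x_2 → -1/2*x_2**2 + 11/16*x_1 + 53/32*x_2 - 15/32
  leading term x_2**2: subtract (-1/22)·g_2 from -1/2*x_2**2 + 11/16*x_1 + 53/32*x_2 - 15/32 → 11/16*x_1 + 53/32*x_2 - 31/32
  leading term x_1: subtract (11/16)·g_4 from 11/16*x_1 + 53/32*x_2 - 31/32 → 5/8*x_2 - 5/8
  leading term x_2: no divisor's leading term divides it; move 5/8*x_2 to the remainder.
  leading term 1: no divisor's leading term divides it; move -5/8 to the remainder.
The remainder 5/8*x_2 - 5/8 is nonzero, so it would be added as the next basis element.

S(g_1, g_3) = -7/8*x_1**2 - x_1*x_2 - 1/2*x_2**2 + 9/8*x_1 + 3/2*x_2; remainder on division = 5/8*x_2 - 5/8.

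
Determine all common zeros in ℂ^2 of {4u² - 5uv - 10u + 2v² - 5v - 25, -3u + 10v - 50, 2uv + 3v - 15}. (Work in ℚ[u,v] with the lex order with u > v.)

Compute a lex Gröbner basis by Buchberger's algorithm.
f_1 = 4u² - 5uv - 10u + 2v² - 5v - 25, LT = u².
f_2 = -3u + 10v - 50, LT = u.
f_3 = 2uv + 3v - 15, LT = uv.

S(f_1,f_2): lcm = u². S = 25/12uv - 115/6u + ½v² - 5/4v - 25/4.
  leading term uv: subtract (-25/36v)·f_2 from 25/12uv - 115/6u + ½v² - 5/4v - 25/4 → -115/6u + 67/9v² - 1295/36v - 25/4
  leading term u: subtract (115/18)·f_2 from -115/6u + 67/9v² - 1295/36v - 25/4 → 67/9v² - 3595/36v + 11275/36
  leading term v²: no divisor's leading term divides it; move 67/9v² to the remainder.
  leading term v: no divisor's leading term divides it; move -3595/36v to the remainder.
  leading term 1: no divisor's leading term divides it; move 11275/36 to the remainder.
  remainder 67/9v² - 3595/36v + 11275/36 ≠ 0; add h_4 = 67/9v² - 3595/36v + 11275/36 to the basis.

S(f_1,f_3): lcm = u²v. S = -5/4uv² - 4uv + 15/2u + ½v³ - 5/4v² - 25/4v.
  leading term uv²: subtract (5/12v²)·f_2 from -5/4uv² - 4uv + 15/2u + ½v³ - 5/4v² - 25/4v → -4uv + 15/2u - 11/3v³ + 235/12v² - 25/4v
  leading term uv: subtract (4/3v)·f_2 from -4uv + 15/2u - 11/3v³ + 235/12v² - 25/4v → 15/2u - 11/3v³ + 25/4v² + 725/12v
  leading term u: subtract (-5/2)·f_2 from 15/2u - 11/3v³ + 25/4v² + 725/12v → -11/3v³ + 25/4v² + 1025/12v - 125
  leading term v³: subtract (-33/67v)·h_4 from -11/3v³ + 25/4v² + 1025/12v - 125 → -8630/201v² + 48175/201v - 125
  leading term v²: subtract (-25890/4489)·h_4 from -8630/201v² + 48175/201v - 125 → -9056975/26934v + 45284875/26934
  leading term v: no divisor's leading term divides it; move -9056975/26934v to the remainder.
  leading term 1: no divisor's leading term divides it; move 45284875/26934 to the remainder.
  remainder -9056975/26934v + 45284875/26934 ≠ 0; add h_5 = -9056975/26934v + 45284875/26934 to the basis.

The other S-polynomials (S(f_2,f_3), S(f_1,h_4), S(f_2,h_4), S(f_3,h_4), S(f_1,h_5), S(f_2,h_5), S(f_3,h_5), S(h_4,h_5)) all reduce to 0 modulo the current basis, so we have a Gröbner basis.
Inter-reduce: drop elements whose leading term is divisible by another's, tail-reduce, and make monic.
Reduced Gröbner basis: {u, v - 5}.

A lex Gröbner basis eliminates variables successively. Here v - 5 depends only on v, with roots {5}; lifting each root through the earlier basis elements recovers the full solutions.
  v = 5: the earlier basis element becomes u = 0, giving u = 0 — point (0, 5).
Check: every point annihilates each of the original generators.

{(0, 5)}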